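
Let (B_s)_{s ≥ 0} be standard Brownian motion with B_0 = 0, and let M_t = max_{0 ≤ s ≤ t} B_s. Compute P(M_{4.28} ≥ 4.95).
P(M_{4.28} ≥ 4.95) = 2·P(B_{4.28} ≥ 4.95) = 2(1 − Φ(4.95/√4.28)) ≈ 0.0167

By the reflection principle for Brownian motion, P(M_t ≥ a) = 2 · P(B_t ≥ a) for a ≥ 0. Since B_t ~ N(0, t), P(B_t ≥ 4.95) = 1 − Φ(4.95/√t) = 1 − Φ(4.95/√4.28) = 1 − Φ(2.3927). So
  P(M_{4.28} ≥ 4.95) = 2(1 − Φ(2.3927)) ≈ 0.0167.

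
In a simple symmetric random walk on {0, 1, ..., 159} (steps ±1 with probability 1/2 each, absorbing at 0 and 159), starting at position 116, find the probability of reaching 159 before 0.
P(hit 159 before 0) = 116/159

Let u_k = P(hit 159 before 0 | start at k). Then u_0 = 0, u_159 = 1, and u_k = u_{k-1}/2 + u_{k+1}/2 for 1 ≤ k ≤ 158. This harmonic recurrence is solved by u_k = k/159, giving u_116 = 116/159.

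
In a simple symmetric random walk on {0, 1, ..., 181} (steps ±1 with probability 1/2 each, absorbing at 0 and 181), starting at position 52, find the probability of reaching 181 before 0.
P(hit 181 before 0) = 52/181

Let u_k = P(hit 181 before 0 | start at k). Then u_0 = 0, u_181 = 1, and u_k = u_{k-1}/2 + u_{k+1}/2 for 1 ≤ k ≤ 180. This harmonic recurrence is solved by u_k = k/181, giving u_52 = 52/181.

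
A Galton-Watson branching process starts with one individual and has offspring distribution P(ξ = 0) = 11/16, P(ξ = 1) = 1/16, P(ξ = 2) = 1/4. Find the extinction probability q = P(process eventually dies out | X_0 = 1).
q = 1

Mean offspring μ = 0·11/16 + 1·1/16 + 2·1/4 = 9/16 ≤ 1. For μ ≤ 1 with offspring not concentrated at 1, the Galton-Watson process goes extinct almost surely, so q = 1.
(Algebraic check: The pgf is f(s) = 11/16 + 1/16·s + 1/4·s². The extinction probability q is the smallest fixed point of f in [0, 1]. Setting s = f(s):
  1/4·s² + (1/16 − 1)·s + 11/16 = 0
  1/4·s² − (11/16 + 1/4)·s + 11/16 = 0
which factors as (s − 1)·(1/4·s − 11/16) = 0, giving roots s = 1 and s = (11/16)/(1/4) = 11/4. Since 11/4 ≥ 1, the smallest root in [0, 1] is s = 1.)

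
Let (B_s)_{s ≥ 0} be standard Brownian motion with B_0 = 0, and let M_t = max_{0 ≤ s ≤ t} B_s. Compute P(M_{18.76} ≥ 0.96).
P(M_{18.76} ≥ 0.96) = 2·P(B_{18.76} ≥ 0.96) = 2(1 − Φ(0.96/√18.76)) ≈ 0.8246

By the reflection principle for Brownian motion, P(M_t ≥ a) = 2 · P(B_t ≥ a) for a ≥ 0. Since B_t ~ N(0, t), P(B_t ≥ 0.96) = 1 − Φ(0.96/√t) = 1 − Φ(0.96/√18.76) = 1 − Φ(0.2216). So
  P(M_{18.76} ≥ 0.96) = 2(1 − Φ(0.2216)) ≈ 0.8246.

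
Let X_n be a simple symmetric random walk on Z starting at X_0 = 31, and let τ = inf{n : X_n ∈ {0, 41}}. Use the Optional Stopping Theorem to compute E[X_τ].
E[X_τ] = 31

X_n is a martingale and τ is a bounded-mean stopping time (indeed τ is finite a.s. with bounded expectation since the walk is in a bounded region). By the OST, E[X_τ] = E[X_0] = 31. Equivalently: E[X_τ] = 41 · P(hit 41 first) + 0 · P(hit 0 first) = 41 · (31/41) = 31.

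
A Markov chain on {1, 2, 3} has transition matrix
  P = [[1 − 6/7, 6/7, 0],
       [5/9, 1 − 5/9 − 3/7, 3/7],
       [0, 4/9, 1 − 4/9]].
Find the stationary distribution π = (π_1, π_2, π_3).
π = (98/395, 756/1975, 729/1975)

This is a birth-death chain on three states, which satisfies detailed balance: π_1 · P_{12} = π_2 · P_{21} and π_2 · P_{23} = π_3 · P_{32}.
From π_1 · 6/7 = π_2 · 5/9: π_2/π_1 = (6/7)/(5/9) = 54/35.
From π_2 · 3/7 = π_3 · 4/9: π_3/π_2 = (3/7)/(4/9) = 27/28.
Take π_1 proportional to 1; then unnormalized π = (1, 54/35, 729/490). Normalize by dividing by the sum 395/98:
  π = (98/395, 756/1975, 729/1975).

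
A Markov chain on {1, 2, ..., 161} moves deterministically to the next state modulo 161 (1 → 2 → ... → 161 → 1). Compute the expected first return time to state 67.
E[T_67 | X_0 = 67] = 161

The chain cycles deterministically, so starting at state 67 it returns in exactly 161 steps. Equivalently, the stationary distribution is uniform π_j = 1/161 for every state j, so by Kac's formula E[T_67] = 1/π_67 = 161.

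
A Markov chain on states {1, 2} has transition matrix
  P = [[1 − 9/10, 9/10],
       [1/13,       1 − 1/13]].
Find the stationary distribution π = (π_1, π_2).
π_1 = 10/127, π_2 = 117/127

Solve πP = π with π_1 + π_2 = 1. From πP = π: π_1 · (1 − 9/10) + π_2 · 1/13 = π_1 ⇒ π_2 · 1/13 = π_1 · 9/10 ⇒ π_2/π_1 = (9/10)/(1/13) = 117/10. Together with π_1 + π_2 = 1:
  π_1 = (1/13)/(9/10 + 1/13) = (1/13)/(127/130) = 10/127,
  π_2 = (9/10)/(9/10 + 1/13) = (9/10)/(127/130) = 117/127.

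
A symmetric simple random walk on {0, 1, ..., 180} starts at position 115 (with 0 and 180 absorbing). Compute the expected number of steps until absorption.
E[τ | X_0 = 115] = 7475

Let v_k = E[τ | X_0 = k]. Boundary: v_0 = v_180 = 0. Recurrence: v_k = 1 + (v_{k-1} + v_{k+1})/2 for 1 ≤ k ≤ 179. The particular solution to v_k − (v_{k-1} + v_{k+1})/2 = 1 is v_k = −k^2. Adding homogeneous solution A + B k and matching boundaries gives v_k = k (180 − k). Substituting k = 115: v_115 = 115 · 65 = 7475.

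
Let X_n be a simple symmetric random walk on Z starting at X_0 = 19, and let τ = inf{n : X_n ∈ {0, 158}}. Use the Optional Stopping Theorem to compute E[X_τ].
E[X_τ] = 19

X_n is a martingale and τ is a bounded-mean stopping time (indeed τ is finite a.s. with bounded expectation since the walk is in a bounded region). By the OST, E[X_τ] = E[X_0] = 19. Equivalently: E[X_τ] = 158 · P(hit 158 first) + 0 · P(hit 0 first) = 158 · (19/158) = 19.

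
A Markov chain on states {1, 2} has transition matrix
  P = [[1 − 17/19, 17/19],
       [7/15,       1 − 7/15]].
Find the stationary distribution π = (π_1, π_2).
π_1 = 133/388, π_2 = 255/388

Solve πP = π with π_1 + π_2 = 1. From πP = π: π_1 · (1 − 17/19) + π_2 · 7/15 = π_1 ⇒ π_2 · 7/15 = π_1 · 17/19 ⇒ π_2/π_1 = (17/19)/(7/15) = 255/133. Together with π_1 + π_2 = 1:
  π_1 = (7/15)/(17/19 + 7/15) = (7/15)/(388/285) = 133/388,
  π_2 = (17/19)/(17/19 + 7/15) = (17/19)/(388/285) = 255/388.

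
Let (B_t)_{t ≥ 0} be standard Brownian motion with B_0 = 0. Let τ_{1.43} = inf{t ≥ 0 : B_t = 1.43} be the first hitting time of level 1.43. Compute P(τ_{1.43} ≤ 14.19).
P(τ_{1.43} ≤ 14.19) = 2(1 − Φ(1.43/√14.19)) = 2(1 − Φ(0.3796)) ≈ 0.7042

By the reflection principle for standard BM, P(τ_b ≤ t) = 2 · P(B_t ≥ b). Since B_t ~ N(0, t), P(B_t ≥ 1.43) = 1 − Φ(1.43/√t) = 1 − Φ(1.43/√14.19) = 1 − Φ(0.3796) ≈ 0.35212. Doubling: P(τ_{1.43} ≤ 14.19) ≈ 2 · 0.35212 = 0.70424 ≈ 0.7042.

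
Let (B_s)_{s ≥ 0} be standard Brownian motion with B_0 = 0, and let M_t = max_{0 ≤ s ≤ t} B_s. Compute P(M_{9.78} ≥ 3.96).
P(M_{9.78} ≥ 3.96) = 2·P(B_{9.78} ≥ 3.96) = 2(1 − Φ(3.96/√9.78)) ≈ 0.2054

By the reflection principle for Brownian motion, P(M_t ≥ a) = 2 · P(B_t ≥ a) for a ≥ 0. Since B_t ~ N(0, t), P(B_t ≥ 3.96) = 1 − Φ(3.96/√t) = 1 − Φ(3.96/√9.78) = 1 − Φ(1.2663). So
  P(M_{9.78} ≥ 3.96) = 2(1 − Φ(1.2663)) ≈ 0.2054.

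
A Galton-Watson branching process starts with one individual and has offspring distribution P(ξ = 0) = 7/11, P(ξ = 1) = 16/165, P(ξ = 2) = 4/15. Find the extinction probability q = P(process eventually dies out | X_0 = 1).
q = 1

Mean offspring μ = 0·7/11 + 1·16/165 + 2·4/15 = 104/165 ≤ 1. For μ ≤ 1 with offspring not concentrated at 1, the Galton-Watson process goes extinct almost surely, so q = 1.
(Algebraic check: The pgf is f(s) = 7/11 + 16/165·s + 4/15·s². The extinction probability q is the smallest fixed point of f in [0, 1]. Setting s = f(s):
  4/15·s² + (16/165 − 1)·s + 7/11 = 0
  4/15·s² − (7/11 + 4/15)·s + 7/11 = 0
which factors as (s − 1)·(4/15·s − 7/11) = 0, giving roots s = 1 and s = (7/11)/(4/15) = 105/44. Since 105/44 ≥ 1, the smallest root in [0, 1] is s = 1.)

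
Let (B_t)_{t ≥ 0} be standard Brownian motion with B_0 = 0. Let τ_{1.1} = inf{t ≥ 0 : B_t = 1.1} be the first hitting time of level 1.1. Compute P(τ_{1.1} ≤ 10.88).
P(τ_{1.1} ≤ 10.88) = 2(1 − Φ(1.1/√10.88)) = 2(1 − Φ(0.3335)) ≈ 0.7388

By the reflection principle for standard BM, P(τ_b ≤ t) = 2 · P(B_t ≥ b). Since B_t ~ N(0, t), P(B_t ≥ 1.1) = 1 − Φ(1.1/√t) = 1 − Φ(1.1/√10.88) = 1 − Φ(0.3335) ≈ 0.36938. Doubling: P(τ_{1.1} ≤ 10.88) ≈ 2 · 0.36938 = 0.73876 ≈ 0.7388.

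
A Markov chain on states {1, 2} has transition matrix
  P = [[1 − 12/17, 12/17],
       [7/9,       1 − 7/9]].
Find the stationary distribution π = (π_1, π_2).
π_1 = 119/227, π_2 = 108/227

Solve πP = π with π_1 + π_2 = 1. From πP = π: π_1 · (1 − 12/17) + π_2 · 7/9 = π_1 ⇒ π_2 · 7/9 = π_1 · 12/17 ⇒ π_2/π_1 = (12/17)/(7/9) = 108/119. Together with π_1 + π_2 = 1:
  π_1 = (7/9)/(12/17 + 7/9) = (7/9)/(227/153) = 119/227,
  π_2 = (12/17)/(12/17 + 7/9) = (12/17)/(227/153) = 108/227.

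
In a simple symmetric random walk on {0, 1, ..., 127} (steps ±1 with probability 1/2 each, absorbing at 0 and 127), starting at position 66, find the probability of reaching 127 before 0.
P(hit 127 before 0) = 66/127

Let u_k = P(hit 127 before 0 | start at k). Then u_0 = 0, u_127 = 1, and u_k = u_{k-1}/2 + u_{k+1}/2 for 1 ≤ k ≤ 126. This harmonic recurrence is solved by u_k = k/127, giving u_66 = 66/127.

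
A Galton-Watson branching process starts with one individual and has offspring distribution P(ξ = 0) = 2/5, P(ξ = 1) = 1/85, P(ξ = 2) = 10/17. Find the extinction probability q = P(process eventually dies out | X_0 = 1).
q = 17/25

The pgf is f(s) = 2/5 + 1/85·s + 10/17·s². The extinction probability q is the smallest fixed point of f in [0, 1]. Setting s = f(s):
  10/17·s² + (1/85 − 1)·s + 2/5 = 0
  10/17·s² − (2/5 + 10/17)·s + 2/5 = 0
which factors as (s − 1)·(10/17·s − 2/5) = 0, giving roots s = 1 and s = (2/5)/(10/17) = 17/25.
Mean offspring μ = 1/85 + 2·10/17 = 101/85 > 1 (supercritical), so q < 1. The extinction probability is the smaller root: q = (2/5)/(10/17) = 17/25.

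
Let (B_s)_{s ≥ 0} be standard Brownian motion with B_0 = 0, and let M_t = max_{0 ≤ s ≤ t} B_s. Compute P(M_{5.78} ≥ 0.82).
P(M_{5.78} ≥ 0.82) = 2·P(B_{5.78} ≥ 0.82) = 2(1 − Φ(0.82/√5.78)) ≈ 0.7330

By the reflection principle for Brownian motion, P(M_t ≥ a) = 2 · P(B_t ≥ a) for a ≥ 0. Since B_t ~ N(0, t), P(B_t ≥ 0.82) = 1 − Φ(0.82/√t) = 1 − Φ(0.82/√5.78) = 1 − Φ(0.3411). So
  P(M_{5.78} ≥ 0.82) = 2(1 − Φ(0.3411)) ≈ 0.7330.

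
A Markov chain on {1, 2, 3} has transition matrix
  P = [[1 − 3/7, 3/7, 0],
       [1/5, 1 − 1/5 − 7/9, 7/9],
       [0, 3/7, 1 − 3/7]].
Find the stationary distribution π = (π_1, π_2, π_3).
π = (63/443, 135/443, 245/443)

This is a birth-death chain on three states, which satisfies detailed balance: π_1 · P_{12} = π_2 · P_{21} and π_2 · P_{23} = π_3 · P_{32}.
From π_1 · 3/7 = π_2 · 1/5: π_2/π_1 = (3/7)/(1/5) = 15/7.
From π_2 · 7/9 = π_3 · 3/7: π_3/π_2 = (7/9)/(3/7) = 49/27.
Take π_1 proportional to 1; then unnormalized π = (1, 15/7, 35/9). Normalize by dividing by the sum 443/63:
  π = (63/443, 135/443, 245/443).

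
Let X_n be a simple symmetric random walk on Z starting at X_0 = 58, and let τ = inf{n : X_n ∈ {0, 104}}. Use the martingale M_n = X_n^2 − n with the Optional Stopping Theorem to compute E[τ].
E[τ] = 2668

M_n = X_n^2 − n is a martingale (since E[X_{n+1}^2 | F_n] = X_n^2 + 1). By OST (τ has finite mean in a bounded region), E[M_τ] = E[M_0] = X_0^2 − 0 = 58^2 = 3364. Also E[M_τ] = E[X_τ^2] − E[τ]. The walk exits at 0 or 104, with P(hit 104 first) = 58/104, so E[X_τ^2] = 104^2 · 58/104 + 0 = 6032. Thus E[τ] = E[X_τ^2] − E[M_τ] = 6032 − 3364 = 2668 = 58(104 − 58) = 2668.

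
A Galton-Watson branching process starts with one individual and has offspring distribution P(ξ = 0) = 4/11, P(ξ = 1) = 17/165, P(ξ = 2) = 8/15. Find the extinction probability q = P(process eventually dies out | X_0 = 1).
q = 15/22

The pgf is f(s) = 4/11 + 17/165·s + 8/15·s². The extinction probability q is the smallest fixed point of f in [0, 1]. Setting s = f(s):
  8/15·s² + (17/165 − 1)·s + 4/11 = 0
  8/15·s² − (4/11 + 8/15)·s + 4/11 = 0
which factors as (s − 1)·(8/15·s − 4/11) = 0, giving roots s = 1 and s = (4/11)/(8/15) = 15/22.
Mean offspring μ = 17/165 + 2·8/15 = 193/165 > 1 (supercritical), so q < 1. The extinction probability is the smaller root: q = (4/11)/(8/15) = 15/22.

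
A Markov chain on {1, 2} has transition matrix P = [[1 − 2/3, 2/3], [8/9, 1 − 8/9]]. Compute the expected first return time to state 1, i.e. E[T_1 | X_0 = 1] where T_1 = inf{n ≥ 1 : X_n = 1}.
E[T_1 | X_0 = 1] = 1/π_1 = 7/4

For an irreducible recurrent Markov chain with stationary distribution π, E[T_i | X_0 = i] = 1/π_i (Kac's formula). Here π_1 = (8/9)/(2/3 + 8/9) = (8/9)/(14/9) = 4/7, so E[T_1 | X_0 = 1] = 1/π_1 = (2/3 + 8/9)/(8/9) = (14/9)/(8/9) = 7/4.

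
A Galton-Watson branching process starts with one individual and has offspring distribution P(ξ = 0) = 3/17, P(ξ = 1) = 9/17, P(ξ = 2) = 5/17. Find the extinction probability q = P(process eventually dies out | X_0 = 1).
q = 3/5

The pgf is f(s) = 3/17 + 9/17·s + 5/17·s². The extinction probability q is the smallest fixed point of f in [0, 1]. Setting s = f(s):
  5/17·s² + (9/17 − 1)·s + 3/17 = 0
  5/17·s² − (3/17 + 5/17)·s + 3/17 = 0
which factors as (s − 1)·(5/17·s − 3/17) = 0, giving roots s = 1 and s = (3/17)/(5/17) = 3/5.
Mean offspring μ = 9/17 + 2·5/17 = 19/17 > 1 (supercritical), so q < 1. The extinction probability is the smaller root: q = (3/17)/(5/17) = 3/5.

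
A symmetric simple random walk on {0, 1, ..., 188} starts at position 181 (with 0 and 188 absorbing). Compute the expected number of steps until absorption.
E[τ | X_0 = 181] = 1267

Let v_k = E[τ | X_0 = k]. Boundary: v_0 = v_188 = 0. Recurrence: v_k = 1 + (v_{k-1} + v_{k+1})/2 for 1 ≤ k ≤ 187. The particular solution to v_k − (v_{k-1} + v_{k+1})/2 = 1 is v_k = −k^2. Adding homogeneous solution A + B k and matching boundaries gives v_k = k (188 − k). Substituting k = 181: v_181 = 181 · 7 = 1267.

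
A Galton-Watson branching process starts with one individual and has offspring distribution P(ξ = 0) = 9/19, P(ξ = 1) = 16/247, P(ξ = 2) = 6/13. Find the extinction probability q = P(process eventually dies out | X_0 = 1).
q = 1

Mean offspring μ = 0·9/19 + 1·16/247 + 2·6/13 = 244/247 ≤ 1. For μ ≤ 1 with offspring not concentrated at 1, the Galton-Watson process goes extinct almost surely, so q = 1.
(Algebraic check: The pgf is f(s) = 9/19 + 16/247·s + 6/13·s². The extinction probability q is the smallest fixed point of f in [0, 1]. Setting s = f(s):
  6/13·s² + (16/247 − 1)·s + 9/19 = 0
  6/13·s² − (9/19 + 6/13)·s + 9/19 = 0
which factors as (s − 1)·(6/13·s − 9/19) = 0, giving roots s = 1 and s = (9/19)/(6/13) = 39/38. Since 39/38 ≥ 1, the smallest root in [0, 1] is s = 1.)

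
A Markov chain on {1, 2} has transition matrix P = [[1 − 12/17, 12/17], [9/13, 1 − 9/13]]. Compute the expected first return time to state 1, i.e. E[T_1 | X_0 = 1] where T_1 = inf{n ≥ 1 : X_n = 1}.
E[T_1 | X_0 = 1] = 1/π_1 = 103/51

For an irreducible recurrent Markov chain with stationary distribution π, E[T_i | X_0 = i] = 1/π_i (Kac's formula). Here π_1 = (9/13)/(12/17 + 9/13) = (9/13)/(309/221) = 51/103, so E[T_1 | X_0 = 1] = 1/π_1 = (12/17 + 9/13)/(9/13) = (309/221)/(9/13) = 103/51.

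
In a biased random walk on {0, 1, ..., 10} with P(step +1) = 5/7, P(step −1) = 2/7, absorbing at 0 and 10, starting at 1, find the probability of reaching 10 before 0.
P(hit 10 before 0) = (1 − (2/5)^1) / (1 − (2/5)^10) = 1953125/3254867

Let u_k denote P(reach 10 before 0 | start at k). Boundary: u_0 = 0, u_10 = 1. Recurrence: u_k = 5/7·u_{k+1} + 2/7·u_{k-1} for 1 ≤ k ≤ 9. Try u_k = A + B·r^k with r = q/p = (2/7)/(5/7) = 2/5. Substitution satisfies the recurrence; boundary conditions give:
  u_k = (1 − r^k) / (1 − r^N) = (1 − (2/5)^1) / (1 − (2/5)^10) = 1953125/3254867.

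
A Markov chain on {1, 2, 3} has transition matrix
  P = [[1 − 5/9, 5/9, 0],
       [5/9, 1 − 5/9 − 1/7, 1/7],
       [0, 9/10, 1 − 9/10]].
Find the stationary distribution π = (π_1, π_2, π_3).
π = (63/136, 63/136, 5/68)

This is a birth-death chain on three states, which satisfies detailed balance: π_1 · P_{12} = π_2 · P_{21} and π_2 · P_{23} = π_3 · P_{32}.
From π_1 · 5/9 = π_2 · 5/9: π_2/π_1 = (5/9)/(5/9) = 1.
From π_2 · 1/7 = π_3 · 9/10: π_3/π_2 = (1/7)/(9/10) = 10/63.
Take π_1 proportional to 1; then unnormalized π = (1, 1, 10/63). Normalize by dividing by the sum 136/63:
  π = (63/136, 63/136, 5/68).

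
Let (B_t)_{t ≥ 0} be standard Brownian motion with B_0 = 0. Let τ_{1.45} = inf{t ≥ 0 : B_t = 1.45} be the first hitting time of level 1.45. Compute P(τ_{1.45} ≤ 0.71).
P(τ_{1.45} ≤ 0.71) = 2(1 − Φ(1.45/√0.71)) = 2(1 − Φ(1.7208)) ≈ 0.0853

By the reflection principle for standard BM, P(τ_b ≤ t) = 2 · P(B_t ≥ b). Since B_t ~ N(0, t), P(B_t ≥ 1.45) = 1 − Φ(1.45/√t) = 1 − Φ(1.45/√0.71) = 1 − Φ(1.7208) ≈ 0.04264. Doubling: P(τ_{1.45} ≤ 0.71) ≈ 2 · 0.04264 = 0.08528 ≈ 0.0853.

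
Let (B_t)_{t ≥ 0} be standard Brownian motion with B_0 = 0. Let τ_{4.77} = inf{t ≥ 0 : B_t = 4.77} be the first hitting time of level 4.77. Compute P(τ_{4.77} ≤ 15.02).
P(τ_{4.77} ≤ 15.02) = 2(1 − Φ(4.77/√15.02)) = 2(1 − Φ(1.2308)) ≈ 0.2184

By the reflection principle for standard BM, P(τ_b ≤ t) = 2 · P(B_t ≥ b). Since B_t ~ N(0, t), P(B_t ≥ 4.77) = 1 − Φ(4.77/√t) = 1 − Φ(4.77/√15.02) = 1 − Φ(1.2308) ≈ 0.10920. Doubling: P(τ_{4.77} ≤ 15.02) ≈ 2 · 0.10920 = 0.21840 ≈ 0.2184.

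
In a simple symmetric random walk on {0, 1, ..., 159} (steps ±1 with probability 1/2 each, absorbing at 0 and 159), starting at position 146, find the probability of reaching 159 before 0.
P(hit 159 before 0) = 146/159

Let u_k = P(hit 159 before 0 | start at k). Then u_0 = 0, u_159 = 1, and u_k = u_{k-1}/2 + u_{k+1}/2 for 1 ≤ k ≤ 158. This harmonic recurrence is solved by u_k = k/159, giving u_146 = 146/159.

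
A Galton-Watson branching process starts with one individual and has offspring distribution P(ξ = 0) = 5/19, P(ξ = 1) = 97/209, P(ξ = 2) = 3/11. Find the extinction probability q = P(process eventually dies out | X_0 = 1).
q = 55/57

The pgf is f(s) = 5/19 + 97/209·s + 3/11·s². The extinction probability q is the smallest fixed point of f in [0, 1]. Setting s = f(s):
  3/11·s² + (97/209 − 1)·s + 5/19 = 0
  3/11·s² − (5/19 + 3/11)·s + 5/19 = 0
which factors as (s − 1)·(3/11·s − 5/19) = 0, giving roots s = 1 and s = (5/19)/(3/11) = 55/57.
Mean offspring μ = 97/209 + 2·3/11 = 211/209 > 1 (supercritical), so q < 1. The extinction probability is the smaller root: q = (5/19)/(3/11) = 55/57.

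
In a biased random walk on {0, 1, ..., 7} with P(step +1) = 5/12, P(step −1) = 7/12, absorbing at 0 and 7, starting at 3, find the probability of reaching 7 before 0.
P(hit 7 before 0) = (1 − (7/5)^3) / (1 − (7/5)^7) = 68125/372709

Let u_k denote P(reach 7 before 0 | start at k). Boundary: u_0 = 0, u_7 = 1. Recurrence: u_k = 5/12·u_{k+1} + 7/12·u_{k-1} for 1 ≤ k ≤ 6. Try u_k = A + B·r^k with r = q/p = (7/12)/(5/12) = 7/5. Substitution satisfies the recurrence; boundary conditions give:
  u_k = (1 − r^k) / (1 − r^N) = (1 − (7/5)^3) / (1 − (7/5)^7) = 68125/372709.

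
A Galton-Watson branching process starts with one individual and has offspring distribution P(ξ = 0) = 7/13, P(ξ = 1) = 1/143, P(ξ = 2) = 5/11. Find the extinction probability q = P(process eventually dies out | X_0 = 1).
q = 1

Mean offspring μ = 0·7/13 + 1·1/143 + 2·5/11 = 131/143 ≤ 1. For μ ≤ 1 with offspring not concentrated at 1, the Galton-Watson process goes extinct almost surely, so q = 1.
(Algebraic check: The pgf is f(s) = 7/13 + 1/143·s + 5/11·s². The extinction probability q is the smallest fixed point of f in [0, 1]. Setting s = f(s):
  5/11·s² + (1/143 − 1)·s + 7/13 = 0
  5/11·s² − (7/13 + 5/11)·s + 7/13 = 0
which factors as (s − 1)·(5/11·s − 7/13) = 0, giving roots s = 1 and s = (7/13)/(5/11) = 77/65. Since 77/65 ≥ 1, the smallest root in [0, 1] is s = 1.)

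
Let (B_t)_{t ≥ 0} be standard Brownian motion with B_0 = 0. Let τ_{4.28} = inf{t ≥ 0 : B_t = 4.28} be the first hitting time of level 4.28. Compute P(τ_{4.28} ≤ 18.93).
P(τ_{4.28} ≤ 18.93) = 2(1 − Φ(4.28/√18.93)) = 2(1 − Φ(0.9837)) ≈ 0.3253

By the reflection principle for standard BM, P(τ_b ≤ t) = 2 · P(B_t ≥ b). Since B_t ~ N(0, t), P(B_t ≥ 4.28) = 1 − Φ(4.28/√t) = 1 − Φ(4.28/√18.93) = 1 − Φ(0.9837) ≈ 0.16263. Doubling: P(τ_{4.28} ≤ 18.93) ≈ 2 · 0.16263 = 0.32526 ≈ 0.3253.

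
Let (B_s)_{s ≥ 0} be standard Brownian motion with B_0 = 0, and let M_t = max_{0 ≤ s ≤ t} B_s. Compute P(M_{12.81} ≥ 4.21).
P(M_{12.81} ≥ 4.21) = 2·P(B_{12.81} ≥ 4.21) = 2(1 − Φ(4.21/√12.81)) ≈ 0.2395

By the reflection principle for Brownian motion, P(M_t ≥ a) = 2 · P(B_t ≥ a) for a ≥ 0. Since B_t ~ N(0, t), P(B_t ≥ 4.21) = 1 − Φ(4.21/√t) = 1 − Φ(4.21/√12.81) = 1 − Φ(1.1763). So
  P(M_{12.81} ≥ 4.21) = 2(1 − Φ(1.1763)) ≈ 0.2395.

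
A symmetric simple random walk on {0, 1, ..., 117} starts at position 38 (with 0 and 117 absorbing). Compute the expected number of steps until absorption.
E[τ | X_0 = 38] = 3002

Let v_k = E[τ | X_0 = k]. Boundary: v_0 = v_117 = 0. Recurrence: v_k = 1 + (v_{k-1} + v_{k+1})/2 for 1 ≤ k ≤ 116. The particular solution to v_k − (v_{k-1} + v_{k+1})/2 = 1 is v_k = −k^2. Adding homogeneous solution A + B k and matching boundaries gives v_k = k (117 − k). Substituting k = 38: v_38 = 38 · 79 = 3002.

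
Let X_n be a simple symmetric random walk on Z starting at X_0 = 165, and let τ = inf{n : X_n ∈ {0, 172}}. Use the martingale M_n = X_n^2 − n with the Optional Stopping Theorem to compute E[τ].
E[τ] = 1155

M_n = X_n^2 − n is a martingale (since E[X_{n+1}^2 | F_n] = X_n^2 + 1). By OST (τ has finite mean in a bounded region), E[M_τ] = E[M_0] = X_0^2 − 0 = 165^2 = 27225. Also E[M_τ] = E[X_τ^2] − E[τ]. The walk exits at 0 or 172, with P(hit 172 first) = 165/172, so E[X_τ^2] = 172^2 · 165/172 + 0 = 28380. Thus E[τ] = E[X_τ^2] − E[M_τ] = 28380 − 27225 = 1155 = 165(172 − 165) = 1155.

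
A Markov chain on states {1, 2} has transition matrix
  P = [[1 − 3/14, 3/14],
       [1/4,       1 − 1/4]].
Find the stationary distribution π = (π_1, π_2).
π_1 = 7/13, π_2 = 6/13

Solve πP = π with π_1 + π_2 = 1. From πP = π: π_1 · (1 − 3/14) + π_2 · 1/4 = π_1 ⇒ π_2 · 1/4 = π_1 · 3/14 ⇒ π_2/π_1 = (3/14)/(1/4) = 6/7. Together with π_1 + π_2 = 1:
  π_1 = (1/4)/(3/14 + 1/4) = (1/4)/(13/28) = 7/13,
  π_2 = (3/14)/(3/14 + 1/4) = (3/14)/(13/28) = 6/13.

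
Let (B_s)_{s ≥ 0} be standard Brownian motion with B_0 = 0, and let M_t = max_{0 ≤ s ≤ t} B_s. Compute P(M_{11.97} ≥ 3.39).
P(M_{11.97} ≥ 3.39) = 2·P(B_{11.97} ≥ 3.39) = 2(1 − Φ(3.39/√11.97)) ≈ 0.3272

By the reflection principle for Brownian motion, P(M_t ≥ a) = 2 · P(B_t ≥ a) for a ≥ 0. Since B_t ~ N(0, t), P(B_t ≥ 3.39) = 1 − Φ(3.39/√t) = 1 − Φ(3.39/√11.97) = 1 − Φ(0.9798). So
  P(M_{11.97} ≥ 3.39) = 2(1 − Φ(0.9798)) ≈ 0.3272.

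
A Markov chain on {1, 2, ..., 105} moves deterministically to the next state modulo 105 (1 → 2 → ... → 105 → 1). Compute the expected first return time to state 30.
E[T_30 | X_0 = 30] = 105

The chain cycles deterministically, so starting at state 30 it returns in exactly 105 steps. Equivalently, the stationary distribution is uniform π_j = 1/105 for every state j, so by Kac's formula E[T_30] = 1/π_30 = 105.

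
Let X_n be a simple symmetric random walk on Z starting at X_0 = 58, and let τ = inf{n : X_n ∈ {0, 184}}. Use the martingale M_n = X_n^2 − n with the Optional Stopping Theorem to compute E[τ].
E[τ] = 7308

M_n = X_n^2 − n is a martingale (since E[X_{n+1}^2 | F_n] = X_n^2 + 1). By OST (τ has finite mean in a bounded region), E[M_τ] = E[M_0] = X_0^2 − 0 = 58^2 = 3364. Also E[M_τ] = E[X_τ^2] − E[τ]. The walk exits at 0 or 184, with P(hit 184 first) = 58/184, so E[X_τ^2] = 184^2 · 58/184 + 0 = 10672. Thus E[τ] = E[X_τ^2] − E[M_τ] = 10672 − 3364 = 7308 = 58(184 − 58) = 7308.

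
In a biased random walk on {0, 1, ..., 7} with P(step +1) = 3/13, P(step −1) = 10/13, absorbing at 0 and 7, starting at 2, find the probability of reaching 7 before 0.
P(hit 7 before 0) = (1 − (10/3)^2) / (1 − (10/3)^7) = 3159/1428259

Let u_k denote P(reach 7 before 0 | start at k). Boundary: u_0 = 0, u_7 = 1. Recurrence: u_k = 3/13·u_{k+1} + 10/13·u_{k-1} for 1 ≤ k ≤ 6. Try u_k = A + B·r^k with r = q/p = (10/13)/(3/13) = 10/3. Substitution satisfies the recurrence; boundary conditions give:
  u_k = (1 − r^k) / (1 − r^N) = (1 − (10/3)^2) / (1 − (10/3)^7) = 3159/1428259.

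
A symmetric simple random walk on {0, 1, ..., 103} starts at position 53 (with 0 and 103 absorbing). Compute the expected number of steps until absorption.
E[τ | X_0 = 53] = 2650

Let v_k = E[τ | X_0 = k]. Boundary: v_0 = v_103 = 0. Recurrence: v_k = 1 + (v_{k-1} + v_{k+1})/2 for 1 ≤ k ≤ 102. The particular solution to v_k − (v_{k-1} + v_{k+1})/2 = 1 is v_k = −k^2. Adding homogeneous solution A + B k and matching boundaries gives v_k = k (103 − k). Substituting k = 53: v_53 = 53 · 50 = 2650.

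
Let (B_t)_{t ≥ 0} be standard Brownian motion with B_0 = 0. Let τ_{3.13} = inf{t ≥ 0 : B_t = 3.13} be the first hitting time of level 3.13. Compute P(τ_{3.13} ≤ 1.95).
P(τ_{3.13} ≤ 1.95) = 2(1 − Φ(3.13/√1.95)) = 2(1 − Φ(2.2414)) ≈ 0.0250

By the reflection principle for standard BM, P(τ_b ≤ t) = 2 · P(B_t ≥ b). Since B_t ~ N(0, t), P(B_t ≥ 3.13) = 1 − Φ(3.13/√t) = 1 − Φ(3.13/√1.95) = 1 − Φ(2.2414) ≈ 0.01250. Doubling: P(τ_{3.13} ≤ 1.95) ≈ 2 · 0.01250 = 0.02500 ≈ 0.0250.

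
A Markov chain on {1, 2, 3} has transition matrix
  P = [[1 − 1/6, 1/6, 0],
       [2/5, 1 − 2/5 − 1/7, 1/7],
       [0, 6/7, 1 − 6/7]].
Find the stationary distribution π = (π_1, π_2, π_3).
π = (72/107, 30/107, 5/107)

This is a birth-death chain on three states, which satisfies detailed balance: π_1 · P_{12} = π_2 · P_{21} and π_2 · P_{23} = π_3 · P_{32}.
From π_1 · 1/6 = π_2 · 2/5: π_2/π_1 = (1/6)/(2/5) = 5/12.
From π_2 · 1/7 = π_3 · 6/7: π_3/π_2 = (1/7)/(6/7) = 1/6.
Take π_1 proportional to 1; then unnormalized π = (1, 5/12, 5/72). Normalize by dividing by the sum 107/72:
  π = (72/107, 30/107, 5/107).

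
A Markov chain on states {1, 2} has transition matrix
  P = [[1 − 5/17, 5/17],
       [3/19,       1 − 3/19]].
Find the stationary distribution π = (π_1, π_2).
π_1 = 51/146, π_2 = 95/146

Solve πP = π with π_1 + π_2 = 1. From πP = π: π_1 · (1 − 5/17) + π_2 · 3/19 = π_1 ⇒ π_2 · 3/19 = π_1 · 5/17 ⇒ π_2/π_1 = (5/17)/(3/19) = 95/51. Together with π_1 + π_2 = 1:
  π_1 = (3/19)/(5/17 + 3/19) = (3/19)/(146/323) = 51/146,
  π_2 = (5/17)/(5/17 + 3/19) = (5/17)/(146/323) = 95/146.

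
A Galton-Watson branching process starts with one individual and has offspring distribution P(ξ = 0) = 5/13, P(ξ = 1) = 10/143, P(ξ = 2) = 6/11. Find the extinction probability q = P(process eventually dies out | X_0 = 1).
q = 55/78

The pgf is f(s) = 5/13 + 10/143·s + 6/11·s². The extinction probability q is the smallest fixed point of f in [0, 1]. Setting s = f(s):
  6/11·s² + (10/143 − 1)·s + 5/13 = 0
  6/11·s² − (5/13 + 6/11)·s + 5/13 = 0
which factors as (s − 1)·(6/11·s − 5/13) = 0, giving roots s = 1 and s = (5/13)/(6/11) = 55/78.
Mean offspring μ = 10/143 + 2·6/11 = 166/143 > 1 (supercritical), so q < 1. The extinction probability is the smaller root: q = (5/13)/(6/11) = 55/78.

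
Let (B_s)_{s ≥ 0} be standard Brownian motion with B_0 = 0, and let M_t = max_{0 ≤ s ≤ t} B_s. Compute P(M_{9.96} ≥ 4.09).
P(M_{9.96} ≥ 4.09) = 2·P(B_{9.96} ≥ 4.09) = 2(1 − Φ(4.09/√9.96)) ≈ 0.1950

By the reflection principle for Brownian motion, P(M_t ≥ a) = 2 · P(B_t ≥ a) for a ≥ 0. Since B_t ~ N(0, t), P(B_t ≥ 4.09) = 1 − Φ(4.09/√t) = 1 − Φ(4.09/√9.96) = 1 − Φ(1.2960). So
  P(M_{9.96} ≥ 4.09) = 2(1 − Φ(1.2960)) ≈ 0.1950.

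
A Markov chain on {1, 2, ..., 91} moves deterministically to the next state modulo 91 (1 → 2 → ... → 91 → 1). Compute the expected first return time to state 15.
E[T_15 | X_0 = 15] = 91

The chain cycles deterministically, so starting at state 15 it returns in exactly 91 steps. Equivalently, the stationary distribution is uniform π_j = 1/91 for every state j, so by Kac's formula E[T_15] = 1/π_15 = 91.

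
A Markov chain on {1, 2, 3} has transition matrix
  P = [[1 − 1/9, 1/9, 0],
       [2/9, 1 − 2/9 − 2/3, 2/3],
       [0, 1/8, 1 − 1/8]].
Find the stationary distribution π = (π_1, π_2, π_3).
π = (6/25, 3/25, 16/25)

This is a birth-death chain on three states, which satisfies detailed balance: π_1 · P_{12} = π_2 · P_{21} and π_2 · P_{23} = π_3 · P_{32}.
From π_1 · 1/9 = π_2 · 2/9: π_2/π_1 = (1/9)/(2/9) = 1/2.
From π_2 · 2/3 = π_3 · 1/8: π_3/π_2 = (2/3)/(1/8) = 16/3.
Take π_1 proportional to 1; then unnormalized π = (1, 1/2, 8/3). Normalize by dividing by the sum 25/6:
  π = (6/25, 3/25, 16/25).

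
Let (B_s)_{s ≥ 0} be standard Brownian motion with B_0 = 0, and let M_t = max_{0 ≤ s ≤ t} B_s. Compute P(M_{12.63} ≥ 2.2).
P(M_{12.63} ≥ 2.2) = 2·P(B_{12.63} ≥ 2.2) = 2(1 − Φ(2.2/√12.63)) ≈ 0.5359

By the reflection principle for Brownian motion, P(M_t ≥ a) = 2 · P(B_t ≥ a) for a ≥ 0. Since B_t ~ N(0, t), P(B_t ≥ 2.2) = 1 − Φ(2.2/√t) = 1 − Φ(2.2/√12.63) = 1 − Φ(0.6190). So
  P(M_{12.63} ≥ 2.2) = 2(1 − Φ(0.6190)) ≈ 0.5359.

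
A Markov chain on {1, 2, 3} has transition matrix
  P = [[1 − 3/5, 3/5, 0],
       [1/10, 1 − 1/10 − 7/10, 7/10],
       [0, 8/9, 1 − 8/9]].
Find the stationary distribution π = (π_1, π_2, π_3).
π = (40/469, 240/469, 27/67)

This is a birth-death chain on three states, which satisfies detailed balance: π_1 · P_{12} = π_2 · P_{21} and π_2 · P_{23} = π_3 · P_{32}.
From π_1 · 3/5 = π_2 · 1/10: π_2/π_1 = (3/5)/(1/10) = 6.
From π_2 · 7/10 = π_3 · 8/9: π_3/π_2 = (7/10)/(8/9) = 63/80.
Take π_1 proportional to 1; then unnormalized π = (1, 6, 189/40). Normalize by dividing by the sum 469/40:
  π = (40/469, 240/469, 27/67).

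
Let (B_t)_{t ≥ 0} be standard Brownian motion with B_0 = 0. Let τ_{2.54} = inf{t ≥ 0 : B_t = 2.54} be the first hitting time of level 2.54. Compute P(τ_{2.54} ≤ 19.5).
P(τ_{2.54} ≤ 19.5) = 2(1 − Φ(2.54/√19.5)) = 2(1 − Φ(0.5752)) ≈ 0.5652

By the reflection principle for standard BM, P(τ_b ≤ t) = 2 · P(B_t ≥ b). Since B_t ~ N(0, t), P(B_t ≥ 2.54) = 1 − Φ(2.54/√t) = 1 − Φ(2.54/√19.5) = 1 − Φ(0.5752) ≈ 0.28258. Doubling: P(τ_{2.54} ≤ 19.5) ≈ 2 · 0.28258 = 0.56516 ≈ 0.5652.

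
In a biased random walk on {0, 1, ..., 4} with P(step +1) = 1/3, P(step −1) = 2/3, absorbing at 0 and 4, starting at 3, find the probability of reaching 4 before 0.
P(hit 4 before 0) = (1 − (2)^3) / (1 − (2)^4) = 7/15

Let u_k denote P(reach 4 before 0 | start at k). Boundary: u_0 = 0, u_4 = 1. Recurrence: u_k = 1/3·u_{k+1} + 2/3·u_{k-1} for 1 ≤ k ≤ 3. Try u_k = A + B·r^k with r = q/p = (2/3)/(1/3) = 2. Substitution satisfies the recurrence; boundary conditions give:
  u_k = (1 − r^k) / (1 − r^N) = (1 − (2)^3) / (1 − (2)^4) = 7/15.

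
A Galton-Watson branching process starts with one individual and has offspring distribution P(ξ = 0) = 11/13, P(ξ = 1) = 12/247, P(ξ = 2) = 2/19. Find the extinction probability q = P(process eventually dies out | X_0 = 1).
q = 1

Mean offspring μ = 0·11/13 + 1·12/247 + 2·2/19 = 64/247 ≤ 1. For μ ≤ 1 with offspring not concentrated at 1, the Galton-Watson process goes extinct almost surely, so q = 1.
(Algebraic check: The pgf is f(s) = 11/13 + 12/247·s + 2/19·s². The extinction probability q is the smallest fixed point of f in [0, 1]. Setting s = f(s):
  2/19·s² + (12/247 − 1)·s + 11/13 = 0
  2/19·s² − (11/13 + 2/19)·s + 11/13 = 0
which factors as (s − 1)·(2/19·s − 11/13) = 0, giving roots s = 1 and s = (11/13)/(2/19) = 209/26. Since 209/26 ≥ 1, the smallest root in [0, 1] is s = 1.)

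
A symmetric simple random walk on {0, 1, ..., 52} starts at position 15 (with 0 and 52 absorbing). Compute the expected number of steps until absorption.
E[τ | X_0 = 15] = 555

Let v_k = E[τ | X_0 = k]. Boundary: v_0 = v_52 = 0. Recurrence: v_k = 1 + (v_{k-1} + v_{k+1})/2 for 1 ≤ k ≤ 51. The particular solution to v_k − (v_{k-1} + v_{k+1})/2 = 1 is v_k = −k^2. Adding homogeneous solution A + B k and matching boundaries gives v_k = k (52 − k). Substituting k = 15: v_15 = 15 · 37 = 555.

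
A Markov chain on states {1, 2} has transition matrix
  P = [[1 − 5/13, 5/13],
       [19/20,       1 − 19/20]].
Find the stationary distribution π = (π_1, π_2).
π_1 = 247/347, π_2 = 100/347

Solve πP = π with π_1 + π_2 = 1. From πP = π: π_1 · (1 − 5/13) + π_2 · 19/20 = π_1 ⇒ π_2 · 19/20 = π_1 · 5/13 ⇒ π_2/π_1 = (5/13)/(19/20) = 100/247. Together with π_1 + π_2 = 1:
  π_1 = (19/20)/(5/13 + 19/20) = (19/20)/(347/260) = 247/347,
  π_2 = (5/13)/(5/13 + 19/20) = (5/13)/(347/260) = 100/347.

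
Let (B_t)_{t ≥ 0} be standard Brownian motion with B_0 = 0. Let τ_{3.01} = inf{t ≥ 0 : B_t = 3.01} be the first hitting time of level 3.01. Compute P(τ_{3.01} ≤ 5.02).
P(τ_{3.01} ≤ 5.02) = 2(1 − Φ(3.01/√5.02)) = 2(1 − Φ(1.3434)) ≈ 0.1791

By the reflection principle for standard BM, P(τ_b ≤ t) = 2 · P(B_t ≥ b). Since B_t ~ N(0, t), P(B_t ≥ 3.01) = 1 − Φ(3.01/√t) = 1 − Φ(3.01/√5.02) = 1 − Φ(1.3434) ≈ 0.08957. Doubling: P(τ_{3.01} ≤ 5.02) ≈ 2 · 0.08957 = 0.17914 ≈ 0.1791.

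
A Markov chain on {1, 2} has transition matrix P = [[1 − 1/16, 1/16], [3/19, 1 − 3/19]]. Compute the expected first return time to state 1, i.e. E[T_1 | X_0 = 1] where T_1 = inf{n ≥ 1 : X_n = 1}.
E[T_1 | X_0 = 1] = 1/π_1 = 67/48

For an irreducible recurrent Markov chain with stationary distribution π, E[T_i | X_0 = i] = 1/π_i (Kac's formula). Here π_1 = (3/19)/(1/16 + 3/19) = (3/19)/(67/304) = 48/67, so E[T_1 | X_0 = 1] = 1/π_1 = (1/16 + 3/19)/(3/19) = (67/304)/(3/19) = 67/48.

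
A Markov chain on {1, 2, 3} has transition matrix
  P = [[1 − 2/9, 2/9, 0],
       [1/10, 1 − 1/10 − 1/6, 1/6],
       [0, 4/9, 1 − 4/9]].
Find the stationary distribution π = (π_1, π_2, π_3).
π = (18/73, 40/73, 15/73)

This is a birth-death chain on three states, which satisfies detailed balance: π_1 · P_{12} = π_2 · P_{21} and π_2 · P_{23} = π_3 · P_{32}.
From π_1 · 2/9 = π_2 · 1/10: π_2/π_1 = (2/9)/(1/10) = 20/9.
From π_2 · 1/6 = π_3 · 4/9: π_3/π_2 = (1/6)/(4/9) = 3/8.
Take π_1 proportional to 1; then unnormalized π = (1, 20/9, 5/6). Normalize by dividing by the sum 73/18:
  π = (18/73, 40/73, 15/73).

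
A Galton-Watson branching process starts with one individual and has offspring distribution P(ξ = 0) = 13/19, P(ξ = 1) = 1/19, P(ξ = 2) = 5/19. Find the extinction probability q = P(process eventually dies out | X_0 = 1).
q = 1

Mean offspring μ = 0·13/19 + 1·1/19 + 2·5/19 = 11/19 ≤ 1. For μ ≤ 1 with offspring not concentrated at 1, the Galton-Watson process goes extinct almost surely, so q = 1.
(Algebraic check: The pgf is f(s) = 13/19 + 1/19·s + 5/19·s². The extinction probability q is the smallest fixed point of f in [0, 1]. Setting s = f(s):
  5/19·s² + (1/19 − 1)·s + 13/19 = 0
  5/19·s² − (13/19 + 5/19)·s + 13/19 = 0
which factors as (s − 1)·(5/19·s − 13/19) = 0, giving roots s = 1 and s = (13/19)/(5/19) = 13/5. Since 13/5 ≥ 1, the smallest root in [0, 1] is s = 1.)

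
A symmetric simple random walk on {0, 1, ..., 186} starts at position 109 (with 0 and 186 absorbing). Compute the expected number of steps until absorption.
E[τ | X_0 = 109] = 8393

Let v_k = E[τ | X_0 = k]. Boundary: v_0 = v_186 = 0. Recurrence: v_k = 1 + (v_{k-1} + v_{k+1})/2 for 1 ≤ k ≤ 185. The particular solution to v_k − (v_{k-1} + v_{k+1})/2 = 1 is v_k = −k^2. Adding homogeneous solution A + B k and matching boundaries gives v_k = k (186 − k). Substituting k = 109: v_109 = 109 · 77 = 8393.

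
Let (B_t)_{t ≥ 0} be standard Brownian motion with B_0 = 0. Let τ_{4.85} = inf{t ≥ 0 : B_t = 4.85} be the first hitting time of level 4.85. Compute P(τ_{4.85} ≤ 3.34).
P(τ_{4.85} ≤ 3.34) = 2(1 − Φ(4.85/√3.34)) = 2(1 − Φ(2.6538)) ≈ 0.0080

By the reflection principle for standard BM, P(τ_b ≤ t) = 2 · P(B_t ≥ b). Since B_t ~ N(0, t), P(B_t ≥ 4.85) = 1 − Φ(4.85/√t) = 1 − Φ(4.85/√3.34) = 1 − Φ(2.6538) ≈ 0.00398. Doubling: P(τ_{4.85} ≤ 3.34) ≈ 2 · 0.00398 = 0.00796 ≈ 0.0080.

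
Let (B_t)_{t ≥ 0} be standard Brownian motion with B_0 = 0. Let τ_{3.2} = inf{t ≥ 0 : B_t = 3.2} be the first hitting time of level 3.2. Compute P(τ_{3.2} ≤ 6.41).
P(τ_{3.2} ≤ 6.41) = 2(1 − Φ(3.2/√6.41)) = 2(1 − Φ(1.2639)) ≈ 0.2063

By the reflection principle for standard BM, P(τ_b ≤ t) = 2 · P(B_t ≥ b). Since B_t ~ N(0, t), P(B_t ≥ 3.2) = 1 − Φ(3.2/√t) = 1 − Φ(3.2/√6.41) = 1 − Φ(1.2639) ≈ 0.10313. Doubling: P(τ_{3.2} ≤ 6.41) ≈ 2 · 0.10313 = 0.20626 ≈ 0.2063.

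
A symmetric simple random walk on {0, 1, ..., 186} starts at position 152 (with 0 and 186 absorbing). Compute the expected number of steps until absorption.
E[τ | X_0 = 152] = 5168

Let v_k = E[τ | X_0 = k]. Boundary: v_0 = v_186 = 0. Recurrence: v_k = 1 + (v_{k-1} + v_{k+1})/2 for 1 ≤ k ≤ 185. The particular solution to v_k − (v_{k-1} + v_{k+1})/2 = 1 is v_k = −k^2. Adding homogeneous solution A + B k and matching boundaries gives v_k = k (186 − k). Substituting k = 152: v_152 = 152 · 34 = 5168.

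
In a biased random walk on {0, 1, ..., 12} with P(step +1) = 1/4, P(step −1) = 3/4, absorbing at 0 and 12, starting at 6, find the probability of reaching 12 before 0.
P(hit 12 before 0) = (1 − (3)^6) / (1 − (3)^12) = 1/730

Let u_k denote P(reach 12 before 0 | start at k). Boundary: u_0 = 0, u_12 = 1. Recurrence: u_k = 1/4·u_{k+1} + 3/4·u_{k-1} for 1 ≤ k ≤ 11. Try u_k = A + B·r^k with r = q/p = (3/4)/(1/4) = 3. Substitution satisfies the recurrence; boundary conditions give:
  u_k = (1 − r^k) / (1 − r^N) = (1 − (3)^6) / (1 − (3)^12) = 1/730.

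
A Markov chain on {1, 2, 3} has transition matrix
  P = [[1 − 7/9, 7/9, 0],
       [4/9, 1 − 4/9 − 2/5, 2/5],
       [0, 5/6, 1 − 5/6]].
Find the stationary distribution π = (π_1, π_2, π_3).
π = (100/359, 175/359, 84/359)

This is a birth-death chain on three states, which satisfies detailed balance: π_1 · P_{12} = π_2 · P_{21} and π_2 · P_{23} = π_3 · P_{32}.
From π_1 · 7/9 = π_2 · 4/9: π_2/π_1 = (7/9)/(4/9) = 7/4.
From π_2 · 2/5 = π_3 · 5/6: π_3/π_2 = (2/5)/(5/6) = 12/25.
Take π_1 proportional to 1; then unnormalized π = (1, 7/4, 21/25). Normalize by dividing by the sum 359/100:
  π = (100/359, 175/359, 84/359).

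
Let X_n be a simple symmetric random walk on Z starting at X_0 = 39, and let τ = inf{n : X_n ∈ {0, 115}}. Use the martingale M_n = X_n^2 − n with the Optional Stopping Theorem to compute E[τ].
E[τ] = 2964

M_n = X_n^2 − n is a martingale (since E[X_{n+1}^2 | F_n] = X_n^2 + 1). By OST (τ has finite mean in a bounded region), E[M_τ] = E[M_0] = X_0^2 − 0 = 39^2 = 1521. Also E[M_τ] = E[X_τ^2] − E[τ]. The walk exits at 0 or 115, with P(hit 115 first) = 39/115, so E[X_τ^2] = 115^2 · 39/115 + 0 = 4485. Thus E[τ] = E[X_τ^2] − E[M_τ] = 4485 − 1521 = 2964 = 39(115 − 39) = 2964.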